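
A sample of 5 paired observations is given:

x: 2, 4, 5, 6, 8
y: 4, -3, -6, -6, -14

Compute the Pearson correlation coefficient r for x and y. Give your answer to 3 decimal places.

n = 5, Σx = 25, Σy = -25, Σxy = -182, Σx² = 145, Σy² = 293
Sxx = Σx² − (Σx)²/n = 145 − 125 = 20
Sxy = Σxy − (Σx)(Σy)/n = -182 − (-125) = -57
Syy = Σy² − (Σy)²/n = 293 − 125 = 168
r = Sxy/√(Sxx·Syy) = -57/√(3360) = -57/57.965507 = -0.983343

-0.983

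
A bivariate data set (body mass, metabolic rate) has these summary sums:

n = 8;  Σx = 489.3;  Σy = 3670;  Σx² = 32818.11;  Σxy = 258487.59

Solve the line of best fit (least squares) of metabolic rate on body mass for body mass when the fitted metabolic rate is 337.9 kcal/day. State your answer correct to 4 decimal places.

Sxx = Σx² − (Σx)²/n = 32818.11 − 29926.81125 = 2891.29875
Sxy = Σxy − (Σx)(Σy)/n = 258487.59 − 224466.375 = 34021.215
b = Sxy/Sxx = 34021.215/2891.29875 = 11.766759
a = ȳ − b·x̄ = 458.75 − 11.766759·61.1625 = -260.934385
Set a + b·x = 337.9: x = (337.9 − (-260.934385)) / 11.766759 = 50.892042

50.8920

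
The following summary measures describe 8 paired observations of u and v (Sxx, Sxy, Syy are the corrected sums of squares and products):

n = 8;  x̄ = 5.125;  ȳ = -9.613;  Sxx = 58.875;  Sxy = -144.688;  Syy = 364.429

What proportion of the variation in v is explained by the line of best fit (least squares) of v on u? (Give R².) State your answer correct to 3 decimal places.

0.976

R² = Sxy²/(Sxx·Syy) = (-144.688)²/(58.875·364.429) = 0.975711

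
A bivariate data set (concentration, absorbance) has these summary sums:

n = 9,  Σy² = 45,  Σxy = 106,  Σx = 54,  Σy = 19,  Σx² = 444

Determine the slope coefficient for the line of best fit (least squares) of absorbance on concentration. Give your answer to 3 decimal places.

Sxx = Σx² − (Σx)²/n = 444 − 324 = 120
Sxy = Σxy − (Σx)(Σy)/n = 106 − 114 = -8
b = Sxy/Sxx = -8/120 = -0.066667

-0.067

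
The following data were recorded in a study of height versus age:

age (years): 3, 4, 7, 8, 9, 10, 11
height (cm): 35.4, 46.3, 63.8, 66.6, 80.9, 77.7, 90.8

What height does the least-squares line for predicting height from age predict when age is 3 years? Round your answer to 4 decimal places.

37.3678

n = 7, Σx = 52, Σy = 461.5, Σxy = 3774.7, Σx² = 440
Sxx = Σx² − (Σx)²/n = 440 − 386.285714 = 53.714286
Sxy = Σxy − (Σx)(Σy)/n = 3774.7 − 3428.285714 = 346.414286
b = Sxy/Sxx = 346.414286/53.714286 = 6.449202
a = ȳ − b·x̄ = 65.928571 − 6.449202·7.428571 = 18.020213
ŷ(3) = a + b·3 = 18.020213 + 6.449202·3 = 37.367819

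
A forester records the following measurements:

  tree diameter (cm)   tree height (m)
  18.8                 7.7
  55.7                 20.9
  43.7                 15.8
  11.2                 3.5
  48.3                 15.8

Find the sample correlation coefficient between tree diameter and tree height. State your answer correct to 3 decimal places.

0.989

n = 5, Σx = 177.7, Σy = 63.7, Σxy = 2801.69, Σx² = 7823.95, Σy² = 1007.63
Sxx = Σx² − (Σx)²/n = 7823.95 − 6315.458 = 1508.492
Sxy = Σxy − (Σx)(Σy)/n = 2801.69 − 2263.898 = 537.792
Syy = Σy² − (Σy)²/n = 1007.63 − 811.538 = 196.092
r = Sxy/√(Sxx·Syy) = 537.792/√(295803.213264) = 537.792/543.877940 = 0.988810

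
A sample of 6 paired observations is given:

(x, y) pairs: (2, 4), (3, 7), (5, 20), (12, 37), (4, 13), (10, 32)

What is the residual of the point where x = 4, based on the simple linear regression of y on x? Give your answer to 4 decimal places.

0.6789

n = 6, Σx = 36, Σy = 113, Σxy = 945, Σx² = 298
Sxx = Σx² − (Σx)²/n = 298 − 216 = 82
Sxy = Σxy − (Σx)(Σy)/n = 945 − 678 = 267
b = Sxy/Sxx = 267/82 = 3.256098
a = ȳ − b·x̄ = 18.833333 − 3.256098·6 = -0.703252
ŷ(4) = -0.703252 + 3.256098·4 = 12.321138
residual = y − ŷ = 13 − 12.321138 = 0.678862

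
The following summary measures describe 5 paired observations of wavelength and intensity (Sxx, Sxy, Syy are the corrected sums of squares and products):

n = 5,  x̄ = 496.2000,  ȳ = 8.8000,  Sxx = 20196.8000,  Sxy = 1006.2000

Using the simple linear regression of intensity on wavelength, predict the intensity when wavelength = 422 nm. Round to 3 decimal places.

5.103

b = Sxy/Sxx = 1006.2/20196.8 = 0.049820
a = ȳ − b·x̄ = 8.8 − 0.049820·496.2 = -15.920572
ŷ(422) = a + b·422 = -15.920572 + 0.049820·422 = 5.103373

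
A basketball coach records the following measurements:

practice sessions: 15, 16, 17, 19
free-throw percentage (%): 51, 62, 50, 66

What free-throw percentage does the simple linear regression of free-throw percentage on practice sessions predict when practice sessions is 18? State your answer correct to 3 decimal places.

n = 4, Σx = 67, Σy = 229, Σxy = 3861, Σx² = 1131
Sxx = Σx² − (Σx)²/n = 1131 − 1122.25 = 8.75
Sxy = Σxy − (Σx)(Σy)/n = 3861 − 3835.75 = 25.25
b = Sxy/Sxx = 25.25/8.75 = 2.885714
a = ȳ − b·x̄ = 57.25 − 2.885714·16.75 = 8.914286
ŷ(18) = a + b·18 = 8.914286 + 2.885714·18 = 60.857143

60.857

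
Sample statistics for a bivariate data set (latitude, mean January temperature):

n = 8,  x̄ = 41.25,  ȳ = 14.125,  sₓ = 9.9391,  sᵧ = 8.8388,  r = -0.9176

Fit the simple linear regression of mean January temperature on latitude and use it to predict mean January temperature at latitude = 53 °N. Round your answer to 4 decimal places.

4.5368

b = r · sᵧ/sₓ = -0.9176 · 8.8388/9.9391 = -0.816018
a = ȳ − b·x̄ = 14.125 − (-0.816018)·41.25 = 47.785736
ŷ(53) = a + b·53 = 47.785736 + (-0.816018)·53 = 4.536790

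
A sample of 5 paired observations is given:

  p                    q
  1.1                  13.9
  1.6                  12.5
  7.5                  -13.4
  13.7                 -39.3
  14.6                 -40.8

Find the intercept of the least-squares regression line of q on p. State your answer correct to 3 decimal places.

n = 5, Σx = 38.5, Σy = -67.1, Σxy = -1199.3, Σx² = 460.87
Sxx = Σx² − (Σx)²/n = 460.87 − 296.45 = 164.42
Sxy = Σxy − (Σx)(Σy)/n = -1199.3 − (-516.67) = -682.63
b = Sxy/Sxx = -682.63/164.42 = -4.151746
a = ȳ − b·x̄ = -13.42 − (-4.151746)·7.7 = 18.548441

18.548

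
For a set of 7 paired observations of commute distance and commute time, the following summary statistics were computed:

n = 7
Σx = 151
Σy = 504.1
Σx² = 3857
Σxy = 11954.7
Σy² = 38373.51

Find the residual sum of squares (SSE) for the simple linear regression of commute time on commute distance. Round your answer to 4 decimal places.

124.2267

Sxx = Σx² − (Σx)²/n = 3857 − 3257.285714 = 599.714286
Sxy = Σxy − (Σx)(Σy)/n = 11954.7 − 10874.157143 = 1080.542857
Syy = Σy² − (Σy)²/n = 38373.51 − 36302.401429 = 2071.108571
b = Sxy/Sxx = 1080.542857/599.714286 = 1.801763
SSE = Syy − b·Sxy = 2071.108571 − 1.801763·1080.542857 = 124.226708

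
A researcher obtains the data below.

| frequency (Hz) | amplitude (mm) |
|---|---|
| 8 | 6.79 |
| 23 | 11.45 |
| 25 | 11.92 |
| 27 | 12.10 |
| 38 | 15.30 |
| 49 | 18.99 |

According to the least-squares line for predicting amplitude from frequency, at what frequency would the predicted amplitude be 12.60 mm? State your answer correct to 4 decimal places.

27.7922

n = 6, Σx = 170, Σy = 76.55, Σxy = 2454.28, Σx² = 5792
Sxx = Σx² − (Σx)²/n = 5792 − 4816.666667 = 975.333333
Sxy = Σxy − (Σx)(Σy)/n = 2454.28 − 2168.916667 = 285.363333
b = Sxy/Sxx = 285.363333/975.333333 = 0.292580
a = ȳ − b·x̄ = 12.758333 − 0.292580·28.333333 = 4.468558
Set a + b·x = 12.60: x = (12.60 − 4.468558) / 0.292580 = 27.792171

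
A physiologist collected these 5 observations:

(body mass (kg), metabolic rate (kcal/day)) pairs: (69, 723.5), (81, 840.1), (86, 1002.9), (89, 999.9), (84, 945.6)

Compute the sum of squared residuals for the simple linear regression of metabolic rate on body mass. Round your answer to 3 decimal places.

n = 5, Σx = 409, Σy = 4512, Σxy = 372640.5, Σx² = 33695, Σy² = 4128988.04
Sxx = Σx² − (Σx)²/n = 33695 − 33456.2 = 238.8
Sxy = Σxy − (Σx)(Σy)/n = 372640.5 − 369081.6 = 3558.9
Syy = Σy² − (Σy)²/n = 4128988.04 − 4071628.8 = 57359.24
b = Sxy/Sxx = 3558.9/238.8 = 14.903266
SSE = Syy − b·Sxy = 57359.24 − 14.903266·3558.9 = 4320.005452

4320.005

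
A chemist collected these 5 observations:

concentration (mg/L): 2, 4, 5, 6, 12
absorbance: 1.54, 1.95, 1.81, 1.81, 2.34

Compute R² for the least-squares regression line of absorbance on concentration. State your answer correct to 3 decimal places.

0.850

n = 5, Σx = 29, Σy = 9.45, Σxy = 58.87, Σx² = 225, Σy² = 18.2019
Sxx = Σx² − (Σx)²/n = 225 − 168.2 = 56.8
Sxy = Σxy − (Σx)(Σy)/n = 58.87 − 54.81 = 4.06
Syy = Σy² − (Σy)²/n = 18.2019 − 17.8605 = 0.3414
R² = Sxy²/(Sxx·Syy) = (4.06)²/(56.8·0.3414) = 0.850042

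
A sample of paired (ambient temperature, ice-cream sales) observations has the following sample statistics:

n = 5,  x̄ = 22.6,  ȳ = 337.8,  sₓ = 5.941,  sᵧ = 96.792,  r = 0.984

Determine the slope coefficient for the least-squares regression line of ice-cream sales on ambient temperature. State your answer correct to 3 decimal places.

b = r · sᵧ/sₓ = 0.984 · 96.792/5.941 = 16.031531

16.032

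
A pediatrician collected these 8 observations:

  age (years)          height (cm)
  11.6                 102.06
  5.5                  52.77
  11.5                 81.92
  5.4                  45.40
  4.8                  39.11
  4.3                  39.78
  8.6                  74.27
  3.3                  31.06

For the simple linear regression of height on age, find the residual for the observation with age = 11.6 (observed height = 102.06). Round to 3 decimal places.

n = 8, Σx = 55, Σy = 466.37, Σxy = 3761.373, Σx² = 452.6
Sxx = Σx² − (Σx)²/n = 452.6 − 378.125 = 74.475
Sxy = Σxy − (Σx)(Σy)/n = 3761.373 − 3206.29375 = 555.07925
b = Sxy/Sxx = 555.07925/74.475 = 7.453229
a = ȳ − b·x̄ = 58.29625 − 7.453229·6.875 = 7.055299
ŷ(11.6) = 7.055299 + 7.453229·11.6 = 93.512758
residual = y − ŷ = 102.06 − 93.512758 = 8.547242

8.547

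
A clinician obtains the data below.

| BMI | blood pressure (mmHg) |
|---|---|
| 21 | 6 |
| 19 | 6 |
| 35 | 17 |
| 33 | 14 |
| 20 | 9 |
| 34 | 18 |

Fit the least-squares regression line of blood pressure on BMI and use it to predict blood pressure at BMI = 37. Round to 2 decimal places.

18.34

n = 6, Σx = 162, Σy = 70, Σxy = 2089, Σx² = 4672
Sxx = Σx² − (Σx)²/n = 4672 − 4374 = 298
Sxy = Σxy − (Σx)(Σy)/n = 2089 − 1890 = 199
b = Sxy/Sxx = 199/298 = 0.667785
a = ȳ − b·x̄ = 11.666667 − 0.667785·27 = -6.363535
ŷ(37) = a + b·37 = -6.363535 + 0.667785·37 = 18.344519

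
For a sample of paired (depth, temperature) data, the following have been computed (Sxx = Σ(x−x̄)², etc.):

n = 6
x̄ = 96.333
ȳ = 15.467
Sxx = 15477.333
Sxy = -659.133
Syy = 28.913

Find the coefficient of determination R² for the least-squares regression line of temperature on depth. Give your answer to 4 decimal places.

0.9709

R² = Sxy²/(Sxx·Syy) = (-659.133)²/(15477.333·28.913) = 0.970860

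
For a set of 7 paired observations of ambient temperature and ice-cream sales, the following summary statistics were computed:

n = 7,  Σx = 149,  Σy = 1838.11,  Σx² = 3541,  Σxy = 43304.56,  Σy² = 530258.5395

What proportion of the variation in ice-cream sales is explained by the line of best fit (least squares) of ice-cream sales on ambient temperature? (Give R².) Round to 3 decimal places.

Sxx = Σx² − (Σx)²/n = 3541 − 3171.571429 = 369.428571
Sxy = Σxy − (Σx)(Σy)/n = 43304.56 − 39125.484286 = 4179.075714
Syy = Σy² − (Σy)²/n = 530258.5395 − 482664.053157 = 47594.486343
R² = Sxy²/(Sxx·Syy) = (4179.075714)²/(369.428571·47594.486343) = 0.993284

0.993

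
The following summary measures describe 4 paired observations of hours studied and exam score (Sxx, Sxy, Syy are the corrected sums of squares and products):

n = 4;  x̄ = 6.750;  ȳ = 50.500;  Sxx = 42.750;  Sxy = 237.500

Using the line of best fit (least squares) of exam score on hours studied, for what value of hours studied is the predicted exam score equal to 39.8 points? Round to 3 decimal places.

b = Sxy/Sxx = 237.5/42.75 = 5.555556
a = ȳ − b·x̄ = 50.5 − 5.555556·6.75 = 13
Set a + b·x = 39.8: x = (39.8 − 13) / 5.555556 = 4.824

4.824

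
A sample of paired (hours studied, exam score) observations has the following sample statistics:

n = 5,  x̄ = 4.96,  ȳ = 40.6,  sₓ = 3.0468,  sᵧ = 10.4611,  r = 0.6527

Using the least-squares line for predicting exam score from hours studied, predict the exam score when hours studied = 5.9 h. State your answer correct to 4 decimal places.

b = r · sᵧ/sₓ = 0.6527 · 10.4611/3.0468 = 2.241027
a = ȳ − b·x̄ = 40.6 − 2.241027·4.96 = 29.484508
ŷ(5.9) = a + b·5.9 = 29.484508 + 2.241027·5.9 = 42.706565

42.7066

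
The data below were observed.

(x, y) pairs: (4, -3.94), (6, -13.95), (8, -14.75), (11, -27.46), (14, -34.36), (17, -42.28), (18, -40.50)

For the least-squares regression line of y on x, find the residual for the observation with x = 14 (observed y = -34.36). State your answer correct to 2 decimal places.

n = 7, Σx = 78, Σy = -177.24, Σxy = -2448.32, Σx² = 1046
Sxx = Σx² − (Σx)²/n = 1046 − 869.142857 = 176.857143
Sxy = Σxy − (Σx)(Σy)/n = -2448.32 − (-1974.96) = -473.36
b = Sxy/Sxx = -473.36/176.857143 = -2.676511
a = ȳ − b·x̄ = -25.32 − (-2.676511)·11.142857 = 4.503974
ŷ(14) = 4.503974 + (-2.676511)·14 = -32.967173
residual = y − ŷ = -34.36 − (-32.967173) = -1.392827

-1.39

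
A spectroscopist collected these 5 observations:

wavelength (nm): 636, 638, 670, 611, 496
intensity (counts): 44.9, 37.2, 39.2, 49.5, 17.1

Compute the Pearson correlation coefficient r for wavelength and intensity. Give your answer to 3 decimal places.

n = 5, Σx = 3051, Σy = 187.9, Σxy = 117280.1, Σx² = 1879777, Σy² = 7679.15
Sxx = Σx² − (Σx)²/n = 1879777 − 1861720.2 = 18056.8
Sxy = Σxy − (Σx)(Σy)/n = 117280.1 − 114656.58 = 2623.52
Syy = Σy² − (Σy)²/n = 7679.15 − 7061.282 = 617.868
r = Sxy/√(Sxx·Syy) = 2623.52/√(11156718.9024) = 2623.52/3340.167496 = 0.785446

0.785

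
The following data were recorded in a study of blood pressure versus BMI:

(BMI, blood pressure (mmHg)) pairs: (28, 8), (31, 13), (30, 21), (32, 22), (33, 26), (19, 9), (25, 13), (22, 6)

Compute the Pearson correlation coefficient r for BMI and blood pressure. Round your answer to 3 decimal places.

0.777

n = 8, Σx = 220, Σy = 118, Σxy = 3447, Σx² = 6228, Σy² = 2120
Sxx = Σx² − (Σx)²/n = 6228 − 6050 = 178
Sxy = Σxy − (Σx)(Σy)/n = 3447 − 3245 = 202
Syy = Σy² − (Σy)²/n = 2120 − 1740.5 = 379.5
r = Sxy/√(Sxx·Syy) = 202/√(67551) = 202/259.905752 = 0.777205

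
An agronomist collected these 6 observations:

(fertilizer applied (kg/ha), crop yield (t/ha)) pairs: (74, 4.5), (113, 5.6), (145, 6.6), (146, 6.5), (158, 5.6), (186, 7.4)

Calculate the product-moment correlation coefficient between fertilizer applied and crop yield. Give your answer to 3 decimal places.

n = 6, Σx = 822, Σy = 36.2, Σxy = 5133, Σx² = 120146, Σy² = 223.54
Sxx = Σx² − (Σx)²/n = 120146 − 112614 = 7532
Sxy = Σxy − (Σx)(Σy)/n = 5133 − 4959.4 = 173.6
Syy = Σy² − (Σy)²/n = 223.54 − 218.406667 = 5.133333
r = Sxy/√(Sxx·Syy) = 173.6/√(38664.266667) = 173.6/196.632313 = 0.882866

0.883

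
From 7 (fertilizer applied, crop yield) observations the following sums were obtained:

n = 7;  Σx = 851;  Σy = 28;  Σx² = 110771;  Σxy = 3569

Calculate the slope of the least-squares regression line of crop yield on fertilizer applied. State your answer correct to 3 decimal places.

0.023

Sxx = Σx² − (Σx)²/n = 110771 − 103457.285714 = 7313.714286
Sxy = Σxy − (Σx)(Σy)/n = 3569 − 3404 = 165
b = Sxy/Sxx = 165/7313.714286 = 0.022560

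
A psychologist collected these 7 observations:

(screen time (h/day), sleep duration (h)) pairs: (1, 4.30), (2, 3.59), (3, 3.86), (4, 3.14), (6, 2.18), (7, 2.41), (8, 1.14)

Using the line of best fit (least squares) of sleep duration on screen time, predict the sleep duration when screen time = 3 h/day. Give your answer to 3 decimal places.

3.515

n = 7, Σx = 31, Σy = 20.62, Σxy = 74.69, Σx² = 179
Sxx = Σx² − (Σx)²/n = 179 − 137.285714 = 41.714286
Sxy = Σxy − (Σx)(Σy)/n = 74.69 − 91.317143 = -16.627143
b = Sxy/Sxx = -16.627143/41.714286 = -0.398596
a = ȳ − b·x̄ = 2.945714 − (-0.398596)·4.428571 = 4.710925
ŷ(3) = a + b·3 = 4.710925 + (-0.398596)·3 = 3.515137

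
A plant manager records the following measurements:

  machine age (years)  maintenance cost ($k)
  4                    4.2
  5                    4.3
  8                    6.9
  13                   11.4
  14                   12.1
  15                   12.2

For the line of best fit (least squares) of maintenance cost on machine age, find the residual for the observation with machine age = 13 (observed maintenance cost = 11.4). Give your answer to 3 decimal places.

0.357

n = 6, Σx = 59, Σy = 51.1, Σxy = 594.1, Σx² = 695
Sxx = Σx² − (Σx)²/n = 695 − 580.166667 = 114.833333
Sxy = Σxy − (Σx)(Σy)/n = 594.1 − 502.483333 = 91.616667
b = Sxy/Sxx = 91.616667/114.833333 = 0.797823
a = ȳ − b·x̄ = 8.516667 − 0.797823·9.833333 = 0.671408
ŷ(13) = 0.671408 + 0.797823·13 = 11.043106
residual = y − ŷ = 11.4 − 11.043106 = 0.356894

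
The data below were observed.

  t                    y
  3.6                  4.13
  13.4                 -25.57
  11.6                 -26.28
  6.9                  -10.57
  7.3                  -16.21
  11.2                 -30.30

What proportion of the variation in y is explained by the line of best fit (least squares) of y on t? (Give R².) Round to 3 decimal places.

0.872

n = 6, Σx = 54, Σy = -104.8, Σxy = -1163.244, Σx² = 553.42, Σy² = 2654.0992
Sxx = Σx² − (Σx)²/n = 553.42 − 486 = 67.42
Sxy = Σxy − (Σx)(Σy)/n = -1163.244 − (-943.2) = -220.044
Syy = Σy² − (Σy)²/n = 2654.0992 − 1830.506667 = 823.592533
R² = Sxy²/(Sxx·Syy) = (-220.044)²/(67.42·823.592533) = 0.872003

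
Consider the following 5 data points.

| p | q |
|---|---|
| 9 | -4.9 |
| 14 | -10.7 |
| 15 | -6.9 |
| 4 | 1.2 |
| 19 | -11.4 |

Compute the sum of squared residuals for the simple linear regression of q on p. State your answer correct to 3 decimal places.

13.465

n = 5, Σx = 61, Σy = -32.7, Σxy = -509.2, Σx² = 879, Σy² = 317.51
Sxx = Σx² − (Σx)²/n = 879 − 744.2 = 134.8
Sxy = Σxy − (Σx)(Σy)/n = -509.2 − (-398.94) = -110.26
Syy = Σy² − (Σy)²/n = 317.51 − 213.858 = 103.652
b = Sxy/Sxx = -110.26/134.8 = -0.817953
SSE = Syy − b·Sxy = 103.652 − (-0.817953)·(-110.26) = 13.464555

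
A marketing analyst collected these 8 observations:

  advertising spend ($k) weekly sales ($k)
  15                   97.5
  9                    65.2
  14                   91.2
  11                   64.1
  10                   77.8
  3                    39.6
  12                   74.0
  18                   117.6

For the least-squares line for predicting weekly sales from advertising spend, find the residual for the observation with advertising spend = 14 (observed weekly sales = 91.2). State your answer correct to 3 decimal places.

n = 8, Σx = 92, Σy = 627, Σxy = 7932.8, Σx² = 1200
Sxx = Σx² − (Σx)²/n = 1200 − 1058 = 142
Sxy = Σxy − (Σx)(Σy)/n = 7932.8 − 7210.5 = 722.3
b = Sxy/Sxx = 722.3/142 = 5.086620
a = ȳ − b·x̄ = 78.375 − 5.086620·11.5 = 19.878873
ŷ(14) = 19.878873 + 5.086620·14 = 91.091549
residual = y − ŷ = 91.2 − 91.091549 = 0.108451

0.108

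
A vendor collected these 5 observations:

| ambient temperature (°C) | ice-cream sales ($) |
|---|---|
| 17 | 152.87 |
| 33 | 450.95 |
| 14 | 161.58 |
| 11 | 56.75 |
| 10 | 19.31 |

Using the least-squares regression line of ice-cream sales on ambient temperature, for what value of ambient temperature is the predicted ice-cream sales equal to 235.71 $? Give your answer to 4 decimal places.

20.7725

n = 5, Σx = 85, Σy = 841.46, Σxy = 20559.61, Σx² = 1795
Sxx = Σx² − (Σx)²/n = 1795 − 1445 = 350
Sxy = Σxy − (Σx)(Σy)/n = 20559.61 − 14304.82 = 6254.79
b = Sxy/Sxx = 6254.79/350 = 17.870829
a = ȳ − b·x̄ = 168.292 − 17.870829·17 = -135.512086
Set a + b·x = 235.71: x = (235.71 − (-135.512086)) / 17.870829 = 20.772517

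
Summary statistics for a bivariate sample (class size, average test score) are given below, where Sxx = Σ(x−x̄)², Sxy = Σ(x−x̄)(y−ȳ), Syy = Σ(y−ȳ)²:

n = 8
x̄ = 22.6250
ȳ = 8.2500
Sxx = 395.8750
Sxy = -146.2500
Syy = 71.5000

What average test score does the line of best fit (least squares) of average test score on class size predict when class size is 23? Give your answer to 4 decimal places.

b = Sxy/Sxx = -146.25/395.875 = -0.369435
a = ȳ − b·x̄ = 8.25 − (-0.369435)·22.625 = 16.608462
ŷ(23) = a + b·23 = 16.608462 + (-0.369435)·23 = 8.111462

8.1115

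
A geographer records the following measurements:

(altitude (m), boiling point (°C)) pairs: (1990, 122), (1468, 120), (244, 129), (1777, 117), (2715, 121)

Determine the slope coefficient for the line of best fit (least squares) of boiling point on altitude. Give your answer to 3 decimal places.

-0.003

n = 5, Σx = 8194, Σy = 609, Σxy = 986840, Σx² = 16703614
Sxx = Σx² − (Σx)²/n = 16703614 − 13428327.2 = 3275286.8
Sxy = Σxy − (Σx)(Σy)/n = 986840 − 998029.2 = -11189.2
b = Sxy/Sxx = -11189.2/3275286.8 = -0.003416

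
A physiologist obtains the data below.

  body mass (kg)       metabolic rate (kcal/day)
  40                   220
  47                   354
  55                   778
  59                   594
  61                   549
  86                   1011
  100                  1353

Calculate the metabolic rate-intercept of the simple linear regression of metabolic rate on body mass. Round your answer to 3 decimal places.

n = 7, Σx = 448, Σy = 4859, Σxy = 359009, Σx² = 31432
Sxx = Σx² − (Σx)²/n = 31432 − 28672 = 2760
Sxy = Σxy − (Σx)(Σy)/n = 359009 − 310976 = 48033
b = Sxy/Sxx = 48033/2760 = 17.403261
a = ȳ − b·x̄ = 694.142857 − 17.403261·64 = -419.665839

-419.666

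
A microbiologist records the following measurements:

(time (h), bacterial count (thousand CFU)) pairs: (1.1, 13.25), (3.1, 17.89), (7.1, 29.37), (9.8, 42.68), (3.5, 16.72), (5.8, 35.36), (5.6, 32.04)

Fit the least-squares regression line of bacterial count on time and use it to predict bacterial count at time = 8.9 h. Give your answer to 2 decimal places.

n = 7, Σx = 36, Σy = 187.31, Σxy = 1139.857, Σx² = 234.52
Sxx = Σx² − (Σx)²/n = 234.52 − 185.142857 = 49.377143
Sxy = Σxy − (Σx)(Σy)/n = 1139.857 − 963.308571 = 176.548429
b = Sxy/Sxx = 176.548429/49.377143 = 3.575509
a = ȳ − b·x̄ = 26.758571 − 3.575509·5.142857 = 8.370238
ŷ(8.9) = a + b·8.9 = 8.370238 + 3.575509·8.9 = 40.192270

40.19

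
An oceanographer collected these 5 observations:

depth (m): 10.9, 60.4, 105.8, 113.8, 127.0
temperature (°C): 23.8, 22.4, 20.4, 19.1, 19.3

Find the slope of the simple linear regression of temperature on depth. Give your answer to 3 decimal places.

n = 5, Σx = 417.9, Σy = 105, Σxy = 8395.38, Σx² = 44040.05
Sxx = Σx² − (Σx)²/n = 44040.05 − 34928.082 = 9111.968
Sxy = Σxy − (Σx)(Σy)/n = 8395.38 − 8775.9 = -380.52
b = Sxy/Sxx = -380.52/9111.968 = -0.041760

-0.042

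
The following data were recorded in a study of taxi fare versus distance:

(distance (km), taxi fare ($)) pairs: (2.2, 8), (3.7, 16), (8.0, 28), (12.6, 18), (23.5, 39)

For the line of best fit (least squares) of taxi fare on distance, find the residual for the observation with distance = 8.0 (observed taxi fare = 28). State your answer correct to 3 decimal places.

8.613

n = 5, Σx = 50, Σy = 109, Σxy = 1444.1, Σx² = 793.54
Sxx = Σx² − (Σx)²/n = 793.54 − 500 = 293.54
Sxy = Σxy − (Σx)(Σy)/n = 1444.1 − 1090 = 354.1
b = Sxy/Sxx = 354.1/293.54 = 1.206309
a = ȳ − b·x̄ = 21.8 − 1.206309·10 = 9.736908
ŷ(8.0) = 9.736908 + 1.206309·8 = 19.387382
residual = y − ŷ = 28 − 19.387382 = 8.612618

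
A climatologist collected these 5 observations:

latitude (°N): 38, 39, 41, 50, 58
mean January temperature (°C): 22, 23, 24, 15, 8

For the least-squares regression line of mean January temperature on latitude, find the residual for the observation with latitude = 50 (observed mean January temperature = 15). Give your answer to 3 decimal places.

n = 5, Σx = 226, Σy = 92, Σxy = 3931, Σx² = 10510
Sxx = Σx² − (Σx)²/n = 10510 − 10215.2 = 294.8
Sxy = Σxy − (Σx)(Σy)/n = 3931 − 4158.4 = -227.4
b = Sxy/Sxx = -227.4/294.8 = -0.771370
a = ȳ − b·x̄ = 18.4 − (-0.771370)·45.2 = 53.265943
ŷ(50) = 53.265943 + (-0.771370)·50 = 14.697422
residual = y − ŷ = 15 − 14.697422 = 0.302578

0.303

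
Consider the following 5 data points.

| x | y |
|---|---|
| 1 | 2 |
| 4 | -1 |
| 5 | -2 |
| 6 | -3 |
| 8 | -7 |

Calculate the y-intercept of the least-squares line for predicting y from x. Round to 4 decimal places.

n = 5, Σx = 24, Σy = -11, Σxy = -86, Σx² = 142
Sxx = Σx² − (Σx)²/n = 142 − 115.2 = 26.8
Sxy = Σxy − (Σx)(Σy)/n = -86 − (-52.8) = -33.2
b = Sxy/Sxx = -33.2/26.8 = -1.238806
a = ȳ − b·x̄ = -2.2 − (-1.238806)·4.8 = 3.746269

3.7463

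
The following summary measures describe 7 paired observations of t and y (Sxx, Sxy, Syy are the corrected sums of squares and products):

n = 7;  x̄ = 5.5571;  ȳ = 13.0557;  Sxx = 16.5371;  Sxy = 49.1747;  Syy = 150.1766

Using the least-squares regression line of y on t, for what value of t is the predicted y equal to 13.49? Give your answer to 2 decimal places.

5.70

b = Sxy/Sxx = 49.1747/16.5371 = 2.973599
a = ȳ − b·x̄ = 13.0557 − 2.973599·5.5571 = -3.468886
Set a + b·x = 13.49: x = (13.49 − (-3.468886)) / 2.973599 = 5.703152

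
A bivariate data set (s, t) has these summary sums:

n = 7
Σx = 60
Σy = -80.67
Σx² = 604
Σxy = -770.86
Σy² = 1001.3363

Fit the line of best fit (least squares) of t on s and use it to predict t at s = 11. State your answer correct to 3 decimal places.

Sxx = Σx² − (Σx)²/n = 604 − 514.285714 = 89.714286
Sxy = Σxy − (Σx)(Σy)/n = -770.86 − (-691.457143) = -79.402857
b = Sxy/Sxx = -79.402857/89.714286 = -0.885064
a = ȳ − b·x̄ = -11.524286 − (-0.885064)·8.571429 = -3.938025
ŷ(11) = a + b·11 = -3.938025 + (-0.885064)·11 = -13.673726

-13.674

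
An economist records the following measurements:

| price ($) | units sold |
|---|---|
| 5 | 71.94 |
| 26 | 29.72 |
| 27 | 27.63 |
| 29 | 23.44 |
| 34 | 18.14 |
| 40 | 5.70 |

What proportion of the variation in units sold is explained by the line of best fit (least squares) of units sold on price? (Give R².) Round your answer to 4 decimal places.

0.9939

n = 6, Σx = 161, Σy = 176.57, Σxy = 3402.95, Σx² = 5027, Σy² = 7733.0421
Sxx = Σx² − (Σx)²/n = 5027 − 4320.166667 = 706.833333
Sxy = Σxy − (Σx)(Σy)/n = 3402.95 − 4737.961667 = -1335.011667
Syy = Σy² − (Σy)²/n = 7733.0421 − 5196.160817 = 2536.881283
R² = Sxy²/(Sxx·Syy) = (-1335.011667)²/(706.833333·2536.881283) = 0.993923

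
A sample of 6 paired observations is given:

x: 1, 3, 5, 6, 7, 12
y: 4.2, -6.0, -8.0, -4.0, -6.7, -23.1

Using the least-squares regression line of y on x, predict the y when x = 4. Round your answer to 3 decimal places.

n = 6, Σx = 34, Σy = -43.6, Σxy = -401.9, Σx² = 264
Sxx = Σx² − (Σx)²/n = 264 − 192.666667 = 71.333333
Sxy = Σxy − (Σx)(Σy)/n = -401.9 − (-247.066667) = -154.833333
b = Sxy/Sxx = -154.833333/71.333333 = -2.170561
a = ȳ − b·x̄ = -7.266667 − (-2.170561)·5.666667 = 5.033178
ŷ(4) = a + b·4 = 5.033178 + (-2.170561)·4 = -3.649065

-3.649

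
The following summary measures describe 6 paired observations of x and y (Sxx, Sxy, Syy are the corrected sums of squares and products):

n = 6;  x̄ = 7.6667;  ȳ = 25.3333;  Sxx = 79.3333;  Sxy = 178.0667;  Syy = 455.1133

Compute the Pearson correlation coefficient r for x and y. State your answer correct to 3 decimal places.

0.937

r = Sxy/√(Sxx·Syy) = 178.0667/√(36105.639963) = 178.0667/190.014841 = 0.937120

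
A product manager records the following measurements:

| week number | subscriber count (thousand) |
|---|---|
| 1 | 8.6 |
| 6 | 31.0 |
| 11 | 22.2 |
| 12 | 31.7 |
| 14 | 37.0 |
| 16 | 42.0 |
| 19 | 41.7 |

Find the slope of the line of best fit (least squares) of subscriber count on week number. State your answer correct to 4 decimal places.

1.7191

n = 7, Σx = 79, Σy = 214.2, Σxy = 2801.5, Σx² = 1115
Sxx = Σx² − (Σx)²/n = 1115 − 891.571429 = 223.428571
Sxy = Σxy − (Σx)(Σy)/n = 2801.5 − 2417.4 = 384.1
b = Sxy/Sxx = 384.1/223.428571 = 1.719118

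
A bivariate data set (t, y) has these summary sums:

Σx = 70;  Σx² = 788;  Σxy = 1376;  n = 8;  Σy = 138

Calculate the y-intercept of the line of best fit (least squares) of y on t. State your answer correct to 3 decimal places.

8.849

Sxx = Σx² − (Σx)²/n = 788 − 612.5 = 175.5
Sxy = Σxy − (Σx)(Σy)/n = 1376 − 1207.5 = 168.5
b = Sxy/Sxx = 168.5/175.5 = 0.960114
a = ȳ − b·x̄ = 17.25 − 0.960114·8.75 = 8.849003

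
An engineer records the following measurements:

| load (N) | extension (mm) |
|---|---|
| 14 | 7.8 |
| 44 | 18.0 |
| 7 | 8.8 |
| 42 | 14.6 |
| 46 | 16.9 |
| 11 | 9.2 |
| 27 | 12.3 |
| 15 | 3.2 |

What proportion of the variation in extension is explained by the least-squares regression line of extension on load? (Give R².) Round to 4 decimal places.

0.7623

n = 8, Σx = 206, Σy = 90.8, Σxy = 2834.7, Σx² = 7136, Σy² = 1207.22
Sxx = Σx² − (Σx)²/n = 7136 − 5304.5 = 1831.5
Sxy = Σxy − (Σx)(Σy)/n = 2834.7 − 2338.1 = 496.6
Syy = Σy² − (Σy)²/n = 1207.22 − 1030.58 = 176.64
R² = Sxy²/(Sxx·Syy) = (496.6)²/(1831.5·176.64) = 0.762285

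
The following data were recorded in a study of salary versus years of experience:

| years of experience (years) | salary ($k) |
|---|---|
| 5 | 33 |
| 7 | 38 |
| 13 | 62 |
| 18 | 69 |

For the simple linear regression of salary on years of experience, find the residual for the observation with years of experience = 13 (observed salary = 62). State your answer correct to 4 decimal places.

4.8950

n = 4, Σx = 43, Σy = 202, Σxy = 2479, Σx² = 567
Sxx = Σx² − (Σx)²/n = 567 − 462.25 = 104.75
Sxy = Σxy − (Σx)(Σy)/n = 2479 − 2171.5 = 307.5
b = Sxy/Sxx = 307.5/104.75 = 2.935561
a = ȳ − b·x̄ = 50.5 − 2.935561·10.75 = 18.942721
ŷ(13) = 18.942721 + 2.935561·13 = 57.105012
residual = y − ŷ = 62 − 57.105012 = 4.894988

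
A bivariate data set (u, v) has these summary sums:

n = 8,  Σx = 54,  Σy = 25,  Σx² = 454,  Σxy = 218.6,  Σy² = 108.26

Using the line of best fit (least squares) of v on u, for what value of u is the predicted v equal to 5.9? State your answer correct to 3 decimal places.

11.732

Sxx = Σx² − (Σx)²/n = 454 − 364.5 = 89.5
Sxy = Σxy − (Σx)(Σy)/n = 218.6 − 168.75 = 49.85
b = Sxy/Sxx = 49.85/89.5 = 0.556983
a = ȳ − b·x̄ = 3.125 − 0.556983·6.75 = -0.634637
Set a + b·x = 5.9: x = (5.9 − (-0.634637)) / 0.556983 = 11.732197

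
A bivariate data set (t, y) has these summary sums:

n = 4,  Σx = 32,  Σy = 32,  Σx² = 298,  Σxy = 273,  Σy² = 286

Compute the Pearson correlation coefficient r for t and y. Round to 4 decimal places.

Sxx = Σx² − (Σx)²/n = 298 − 256 = 42
Sxy = Σxy − (Σx)(Σy)/n = 273 − 256 = 17
Syy = Σy² − (Σy)²/n = 286 − 256 = 30
r = Sxy/√(Sxx·Syy) = 17/√(1260) = 17/35.496479 = 0.478921

0.4789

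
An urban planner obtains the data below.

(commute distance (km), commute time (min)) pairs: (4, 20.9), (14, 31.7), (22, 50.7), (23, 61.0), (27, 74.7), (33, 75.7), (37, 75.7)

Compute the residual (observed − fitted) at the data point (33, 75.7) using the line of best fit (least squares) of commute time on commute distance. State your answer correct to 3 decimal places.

0.603

n = 7, Σx = 160, Σy = 390.4, Σxy = 10361.7, Σx² = 4412
Sxx = Σx² − (Σx)²/n = 4412 − 3657.142857 = 754.857143
Sxy = Σxy − (Σx)(Σy)/n = 10361.7 − 8923.428571 = 1438.271429
b = Sxy/Sxx = 1438.271429/754.857143 = 1.905356
a = ȳ − b·x̄ = 55.771429 − 1.905356·22.857143 = 12.220439
ŷ(33) = 12.220439 + 1.905356·33 = 75.097180
residual = y − ŷ = 75.7 − 75.097180 = 0.602820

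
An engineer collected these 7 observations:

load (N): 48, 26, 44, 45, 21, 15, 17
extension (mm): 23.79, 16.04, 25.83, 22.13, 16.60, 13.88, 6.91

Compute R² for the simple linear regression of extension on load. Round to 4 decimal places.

n = 7, Σx = 216, Σy = 125.18, Σxy = 4365.6, Σx² = 7896, Σy² = 2496.134
Sxx = Σx² − (Σx)²/n = 7896 − 6665.142857 = 1230.857143
Sxy = Σxy − (Σx)(Σy)/n = 4365.6 − 3862.697143 = 502.902857
Syy = Σy² − (Σy)²/n = 2496.134 − 2238.576057 = 257.557943
R² = Sxy²/(Sxx·Syy) = (502.902857)²/(1230.857143·257.557943) = 0.797785

0.7978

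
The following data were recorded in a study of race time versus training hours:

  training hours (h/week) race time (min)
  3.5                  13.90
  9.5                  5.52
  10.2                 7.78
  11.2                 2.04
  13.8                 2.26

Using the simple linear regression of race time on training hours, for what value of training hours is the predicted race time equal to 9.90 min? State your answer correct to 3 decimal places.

6.634

n = 5, Σx = 48.2, Σy = 31.5, Σxy = 234.482, Σx² = 522.42
Sxx = Σx² − (Σx)²/n = 522.42 − 464.648 = 57.772
Sxy = Σxy − (Σx)(Σy)/n = 234.482 − 303.66 = -69.178
b = Sxy/Sxx = -69.178/57.772 = -1.197431
a = ȳ − b·x̄ = 6.3 − (-1.197431)·9.64 = 17.843238
Set a + b·x = 9.90: x = (9.90 − 17.843238) / (-1.197431) = 6.633564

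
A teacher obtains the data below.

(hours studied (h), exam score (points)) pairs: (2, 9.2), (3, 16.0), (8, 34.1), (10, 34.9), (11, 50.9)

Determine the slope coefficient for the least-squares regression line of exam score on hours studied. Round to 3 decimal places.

n = 5, Σx = 34, Σy = 145.1, Σxy = 1248.1, Σx² = 298
Sxx = Σx² − (Σx)²/n = 298 − 231.2 = 66.8
Sxy = Σxy − (Σx)(Σy)/n = 1248.1 − 986.68 = 261.42
b = Sxy/Sxx = 261.42/66.8 = 3.913473

3.913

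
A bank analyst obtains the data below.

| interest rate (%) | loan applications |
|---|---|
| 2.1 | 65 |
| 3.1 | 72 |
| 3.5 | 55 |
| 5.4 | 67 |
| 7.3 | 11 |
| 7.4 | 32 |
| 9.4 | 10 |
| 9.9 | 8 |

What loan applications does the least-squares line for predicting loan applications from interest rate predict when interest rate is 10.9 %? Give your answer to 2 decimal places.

n = 8, Σx = 48.1, Σy = 320, Σxy = 1404.3, Σx² = 349.85
Sxx = Σx² − (Σx)²/n = 349.85 − 289.20125 = 60.64875
Sxy = Σxy − (Σx)(Σy)/n = 1404.3 − 1924 = -519.7
b = Sxy/Sxx = -519.7/60.64875 = -8.569014
a = ȳ − b·x̄ = 40 − (-8.569014)·6.0125 = 91.521198
ŷ(10.9) = a + b·10.9 = 91.521198 + (-8.569014)·10.9 = -1.881057

-1.88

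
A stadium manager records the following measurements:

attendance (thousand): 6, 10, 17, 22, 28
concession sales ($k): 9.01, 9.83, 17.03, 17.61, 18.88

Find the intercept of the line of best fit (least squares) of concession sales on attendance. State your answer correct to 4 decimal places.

n = 5, Σx = 83, Σy = 72.36, Σxy = 1357.93, Σx² = 1693
Sxx = Σx² − (Σx)²/n = 1693 − 1377.8 = 315.2
Sxy = Σxy − (Σx)(Σy)/n = 1357.93 − 1201.176 = 156.754
b = Sxy/Sxx = 156.754/315.2 = 0.497316
a = ȳ − b·x̄ = 14.472 − 0.497316·16.6 = 6.216555

6.2166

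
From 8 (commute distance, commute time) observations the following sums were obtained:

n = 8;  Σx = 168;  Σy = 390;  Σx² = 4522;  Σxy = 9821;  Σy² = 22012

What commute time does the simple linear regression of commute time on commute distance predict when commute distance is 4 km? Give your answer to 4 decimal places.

Sxx = Σx² − (Σx)²/n = 4522 − 3528 = 994
Sxy = Σxy − (Σx)(Σy)/n = 9821 − 8190 = 1631
b = Sxy/Sxx = 1631/994 = 1.640845
a = ȳ − b·x̄ = 48.75 − 1.640845·21 = 14.292254
ŷ(4) = a + b·4 = 14.292254 + 1.640845·4 = 20.855634

20.8556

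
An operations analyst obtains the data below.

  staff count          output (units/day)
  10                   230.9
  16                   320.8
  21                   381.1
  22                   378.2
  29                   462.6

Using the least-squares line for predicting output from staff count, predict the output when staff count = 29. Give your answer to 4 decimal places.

n = 5, Σx = 98, Σy = 1773.6, Σxy = 37180.7, Σx² = 2122
Sxx = Σx² − (Σx)²/n = 2122 − 1920.8 = 201.2
Sxy = Σxy − (Σx)(Σy)/n = 37180.7 − 34762.56 = 2418.14
b = Sxy/Sxx = 2418.14/201.2 = 12.018588
a = ȳ − b·x̄ = 354.72 − 12.018588·19.6 = 119.155666
ŷ(29) = a + b·29 = 119.155666 + 12.018588·29 = 467.694732

467.6947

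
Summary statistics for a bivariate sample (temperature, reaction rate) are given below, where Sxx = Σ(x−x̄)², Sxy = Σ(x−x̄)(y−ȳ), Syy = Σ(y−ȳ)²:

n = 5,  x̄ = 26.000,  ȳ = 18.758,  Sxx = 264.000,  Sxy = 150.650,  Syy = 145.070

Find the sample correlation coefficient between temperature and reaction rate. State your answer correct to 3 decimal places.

r = Sxy/√(Sxx·Syy) = 150.65/√(38298.48) = 150.65/195.699974 = 0.769801

0.770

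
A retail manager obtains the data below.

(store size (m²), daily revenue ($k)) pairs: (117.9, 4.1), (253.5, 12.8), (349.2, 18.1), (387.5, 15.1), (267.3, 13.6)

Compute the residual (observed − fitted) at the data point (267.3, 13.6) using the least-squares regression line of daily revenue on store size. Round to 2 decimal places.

1.22

n = 5, Σx = 1375.4, Σy = 63.7, Σxy = 19535.24, Σx² = 421708.84
Sxx = Σx² − (Σx)²/n = 421708.84 − 378345.032 = 43363.808
Sxy = Σxy − (Σx)(Σy)/n = 19535.24 − 17522.596 = 2012.644
b = Sxy/Sxx = 2012.644/43363.808 = 0.046413
a = ȳ − b·x̄ = 12.74 − 0.046413·275.08 = -0.027285
ŷ(267.3) = -0.027285 + 0.046413·267.3 = 12.378907
residual = y − ŷ = 13.6 − 12.378907 = 1.221093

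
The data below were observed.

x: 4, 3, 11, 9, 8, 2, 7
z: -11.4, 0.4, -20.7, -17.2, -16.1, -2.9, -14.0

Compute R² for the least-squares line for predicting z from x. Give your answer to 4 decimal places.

0.8629

n = 7, Σx = 44, Σy = -81.9, Σxy = -659.5, Σx² = 344, Σy² = 1318.07
Sxx = Σx² − (Σx)²/n = 344 − 276.571429 = 67.428571
Sxy = Σxy − (Σx)(Σy)/n = -659.5 − (-514.8) = -144.7
Syy = Σy² − (Σy)²/n = 1318.07 − 958.23 = 359.84
R² = Sxy²/(Sxx·Syy) = (-144.7)²/(67.428571·359.84) = 0.862946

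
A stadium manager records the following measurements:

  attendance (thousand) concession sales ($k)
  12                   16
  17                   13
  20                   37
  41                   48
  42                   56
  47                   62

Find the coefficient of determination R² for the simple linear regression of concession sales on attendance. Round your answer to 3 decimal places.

n = 6, Σx = 179, Σy = 232, Σxy = 8387, Σx² = 6487, Σy² = 11078
Sxx = Σx² − (Σx)²/n = 6487 − 5340.166667 = 1146.833333
Sxy = Σxy − (Σx)(Σy)/n = 8387 − 6921.333333 = 1465.666667
Syy = Σy² − (Σy)²/n = 11078 − 8970.666667 = 2107.333333
R² = Sxy²/(Sxx·Syy) = (1465.666667)²/(1146.833333·2107.333333) = 0.888867

0.889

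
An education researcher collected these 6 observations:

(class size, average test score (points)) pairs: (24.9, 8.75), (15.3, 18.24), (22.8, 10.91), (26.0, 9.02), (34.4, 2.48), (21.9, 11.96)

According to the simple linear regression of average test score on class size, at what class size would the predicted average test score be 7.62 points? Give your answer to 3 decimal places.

27.411

n = 6, Σx = 145.3, Σy = 61.36, Σxy = 1327.451, Σx² = 3712.91
Sxx = Σx² − (Σx)²/n = 3712.91 − 3518.681667 = 194.228333
Sxy = Σxy − (Σx)(Σy)/n = 1327.451 − 1485.934667 = -158.483667
b = Sxy/Sxx = -158.483667/194.228333 = -0.815966
a = ȳ − b·x̄ = 10.226667 − (-0.815966)·24.216667 = 29.986637
Set a + b·x = 7.62: x = (7.62 − 29.986637) / (-0.815966) = 27.411245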